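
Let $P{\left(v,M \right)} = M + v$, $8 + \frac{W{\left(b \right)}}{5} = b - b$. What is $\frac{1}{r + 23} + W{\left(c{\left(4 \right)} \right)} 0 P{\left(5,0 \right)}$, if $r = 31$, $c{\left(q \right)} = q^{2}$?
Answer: $\frac{1}{54} \approx 0.018519$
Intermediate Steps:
$W{\left(b \right)} = -40$ ($W{\left(b \right)} = -40 + 5 \left(b - b\right) = -40 + 5 \cdot 0 = -40 + 0 = -40$)
$\frac{1}{r + 23} + W{\left(c{\left(4 \right)} \right)} 0 P{\left(5,0 \right)} = \frac{1}{31 + 23} - 40 \cdot 0 \left(0 + 5\right) = \frac{1}{54} - 40 \cdot 0 \cdot 5 = \frac{1}{54} - 0 = \frac{1}{54} + 0 = \frac{1}{54}$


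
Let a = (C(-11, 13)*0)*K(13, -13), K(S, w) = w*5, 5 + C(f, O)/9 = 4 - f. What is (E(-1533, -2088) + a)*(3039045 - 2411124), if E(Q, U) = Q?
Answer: -962602893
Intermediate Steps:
C(f, O) = -9 - 9*f (C(f, O) = -45 + 9*(4 - f) = -45 + (36 - 9*f) = -9 - 9*f)
K(S, w) = 5*w
a = 0 (a = ((-9 - 9*(-11))*0)*(5*(-13)) = ((-9 + 99)*0)*(-65) = (90*0)*(-65) = 0*(-65) = 0)
(E(-1533, -2088) + a)*(3039045 - 2411124) = (-1533 + 0)*(3039045 - 2411124) = -1533*627921 = -962602893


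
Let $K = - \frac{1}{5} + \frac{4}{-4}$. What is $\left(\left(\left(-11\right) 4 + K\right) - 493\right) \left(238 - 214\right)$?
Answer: $- \frac{64584}{5} \approx -12917.0$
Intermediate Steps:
$K = - \frac{6}{5}$ ($K = \left(-1\right) \frac{1}{5} + 4 \left(- \frac{1}{4}\right) = - \frac{1}{5} - 1 = - \frac{6}{5} \approx -1.2$)
$\left(\left(\left(-11\right) 4 + K\right) - 493\right) \left(238 - 214\right) = \left(\left(\left(-11\right) 4 - \frac{6}{5}\right) - 493\right) \left(238 - 214\right) = \left(\left(-44 - \frac{6}{5}\right) - 493\right) 24 = \left(- \frac{226}{5} - 493\right) 24 = \left(- \frac{2691}{5}\right) 24 = - \frac{64584}{5}$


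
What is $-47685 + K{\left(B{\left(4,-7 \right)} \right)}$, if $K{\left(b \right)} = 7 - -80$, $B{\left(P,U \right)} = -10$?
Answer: $-47598$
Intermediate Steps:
$K{\left(b \right)} = 87$ ($K{\left(b \right)} = 7 + 80 = 87$)
$-47685 + K{\left(B{\left(4,-7 \right)} \right)} = -47685 + 87 = -47598$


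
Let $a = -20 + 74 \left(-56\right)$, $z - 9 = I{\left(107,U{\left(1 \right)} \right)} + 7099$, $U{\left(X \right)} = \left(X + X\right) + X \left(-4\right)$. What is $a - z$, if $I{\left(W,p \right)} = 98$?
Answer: $-11370$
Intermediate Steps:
$U{\left(X \right)} = - 2 X$ ($U{\left(X \right)} = 2 X - 4 X = - 2 X$)
$z = 7206$ ($z = 9 + \left(98 + 7099\right) = 9 + 7197 = 7206$)
$a = -4164$ ($a = -20 - 4144 = -4164$)
$a - z = -4164 - 7206 = -11370$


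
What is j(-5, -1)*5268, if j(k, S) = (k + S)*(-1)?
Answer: 31608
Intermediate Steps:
j(k, S) = -S - k (j(k, S) = (S + k)*(-1) = -S - k)
j(-5, -1)*5268 = (-1*(-1) - 1*(-5))*5268 = (1 + 5)*5268 = 6*5268 = 31608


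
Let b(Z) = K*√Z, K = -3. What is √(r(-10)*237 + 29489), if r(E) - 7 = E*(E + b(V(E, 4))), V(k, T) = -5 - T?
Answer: √(54848 + 21330*I) ≈ 238.43 + 44.73*I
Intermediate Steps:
b(Z) = -3*√Z
r(E) = 7 + E*(E - 9*I) (r(E) = 7 + E*(E - 3*√(-5 - 1*4)) = 7 + E*(E - 3*√(-5 - 4)) = 7 + E*(E - 9*I))
√(r(-10)*237 + 29489) = √((7 + (-10)² - 9*I*(-10))*237 + 29489) = √((7 + 100 + 90*I)*237 + 29489) = √((107 + 90*I)*237 + 29489) = √((25359 + 21330*I) + 29489) = √(54848 + 21330*I)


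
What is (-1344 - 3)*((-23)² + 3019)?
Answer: -4779156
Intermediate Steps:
(-1344 - 3)*((-23)² + 3019) = -1347*(529 + 3019) = -1347*3548 = -4779156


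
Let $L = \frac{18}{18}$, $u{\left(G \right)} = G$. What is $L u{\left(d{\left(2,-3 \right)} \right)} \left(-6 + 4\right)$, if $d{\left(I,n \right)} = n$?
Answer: $6$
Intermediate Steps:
$L = 1$ ($L = 18 \cdot \frac{1}{18} = 1$)
$L u{\left(d{\left(2,-3 \right)} \right)} \left(-6 + 4\right) = 1 \left(-3\right) \left(-6 + 4\right) = \left(-3\right) \left(-2\right) = 6$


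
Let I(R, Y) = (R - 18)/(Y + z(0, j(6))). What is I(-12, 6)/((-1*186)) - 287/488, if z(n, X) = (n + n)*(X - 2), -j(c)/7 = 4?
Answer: -25471/45384 ≈ -0.56123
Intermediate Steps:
j(c) = -28 (j(c) = -7*4 = -28)
z(n, X) = 2*n*(-2 + X) (z(n, X) = (2*n)*(-2 + X) = 2*n*(-2 + X))
I(R, Y) = (-18 + R)/Y (I(R, Y) = (R - 18)/(Y + 2*0*(-2 - 28)) = (-18 + R)/(Y + 2*0*(-30)) = (-18 + R)/(Y + 0) = (-18 + R)/Y)
I(-12, 6)/((-1*186)) - 287/488 = ((-18 - 12)/6)/((-1*186)) - 287/488 = ((1/6)*(-30))/(-186) - 287*1/488 = -5*(-1/186) - 287/488 = 5/186 - 287/488 = -25471/45384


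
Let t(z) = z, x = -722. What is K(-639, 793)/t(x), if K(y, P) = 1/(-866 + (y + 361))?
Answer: 1/825968 ≈ 1.2107e-6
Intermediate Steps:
K(y, P) = 1/(-505 + y) (K(y, P) = 1/(-866 + (361 + y)) = 1/(-505 + y))
K(-639, 793)/t(x) = 1/(-505 - 639*(-722)) = -1/722/(-1144) = -1/1144*(-1/722) = 1/825968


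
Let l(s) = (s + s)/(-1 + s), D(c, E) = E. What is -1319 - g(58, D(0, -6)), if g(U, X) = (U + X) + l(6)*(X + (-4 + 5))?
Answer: -1359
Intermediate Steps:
l(s) = 2*s/(-1 + s) (l(s) = (2*s)/(-1 + s) = 2*s/(-1 + s))
g(U, X) = 12/5 + U + 17*X/5 (g(U, X) = (U + X) + (2*6/(-1 + 6))*(X + (-4 + 5)) = (U + X) + (2*6/5)*(X + 1) = (U + X) + (2*6*(⅕))*(1 + X) = (U + X) + 12*(1 + X)/5 = (U + X) + (12/5 + 12*X/5) = 12/5 + U + 17*X/5)
-1319 - g(58, D(0, -6)) = -1319 - (12/5 + 58 + (17/5)*(-6)) = -1319 - (12/5 + 58 - 102/5) = -1319 - 1*40 = -1319 - 40 = -1359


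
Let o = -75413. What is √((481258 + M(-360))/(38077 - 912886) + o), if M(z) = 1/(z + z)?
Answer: I*√23085318035888063995/17496180 ≈ 274.62*I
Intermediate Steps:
M(z) = 1/(2*z)
√((481258 + M(-360))/(38077 - 912886) + o) = √((481258 + (½)/(-360))/(38077 - 912886) - 75413) = √((481258 + (½)*(-1/360))/(-874809) - 75413) = √((481258 - 1/720)*(-1/874809) - 75413) = √((346505759/720)*(-1/874809) - 75413) = √(-346505759/629862480 - 75413) = √(-47500165709999/629862480) = I*√23085318035888063995/17496180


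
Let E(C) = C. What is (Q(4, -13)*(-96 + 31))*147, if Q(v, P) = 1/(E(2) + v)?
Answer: -3185/2 ≈ -1592.5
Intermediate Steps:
Q(v, P) = 1/(2 + v)
(Q(4, -13)*(-96 + 31))*147 = ((-96 + 31)/(2 + 4))*147 = (-65/6)*147 = ((1/6)*(-65))*147 = -65/6*147 = -3185/2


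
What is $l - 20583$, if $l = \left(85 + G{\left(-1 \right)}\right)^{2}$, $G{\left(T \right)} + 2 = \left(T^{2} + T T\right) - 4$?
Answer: $-14022$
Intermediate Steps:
$G{\left(T \right)} = -6 + 2 T^{2}$ ($G{\left(T \right)} = -2 - \left(4 - T^{2} - T T\right) = -2 + \left(\left(T^{2} + T^{2}\right) - 4\right) = -2 + \left(2 T^{2} - 4\right) = -2 + \left(-4 + 2 T^{2}\right) = -6 + 2 T^{2}$)
$l = 6561$ ($l = \left(85 - \left(6 - 2 \left(-1\right)^{2}\right)\right)^{2} = \left(85 + \left(-6 + 2 \cdot 1\right)\right)^{2} = \left(85 + \left(-6 + 2\right)\right)^{2} = \left(85 - 4\right)^{2} = 81^{2} = 6561$)
$l - 20583 = 6561 - 20583 = -14022$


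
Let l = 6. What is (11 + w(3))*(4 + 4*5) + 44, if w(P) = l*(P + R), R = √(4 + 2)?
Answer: 740 + 144*√6 ≈ 1092.7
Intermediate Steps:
R = √6 ≈ 2.4495
w(P) = 6*P + 6*√6 (w(P) = 6*(P + √6) = 6*P + 6*√6)
(11 + w(3))*(4 + 4*5) + 44 = (11 + (6*3 + 6*√6))*(4 + 4*5) + 44 = (11 + (18 + 6*√6))*(4 + 20) + 44 = (29 + 6*√6)*24 + 44 = (696 + 144*√6) + 44 = 740 + 144*√6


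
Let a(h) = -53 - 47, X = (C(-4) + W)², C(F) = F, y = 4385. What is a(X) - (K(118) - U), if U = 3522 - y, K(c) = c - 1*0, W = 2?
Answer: -1081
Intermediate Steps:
K(c) = c (K(c) = c + 0 = c)
U = -863 (U = 3522 - 1*4385 = 3522 - 4385 = -863)
X = 4 (X = (-4 + 2)² = (-2)² = 4)
a(h) = -100
a(X) - (K(118) - U) = -100 - (118 - 1*(-863)) = -100 - (118 + 863) = -100 - 1*981 = -100 - 981 = -1081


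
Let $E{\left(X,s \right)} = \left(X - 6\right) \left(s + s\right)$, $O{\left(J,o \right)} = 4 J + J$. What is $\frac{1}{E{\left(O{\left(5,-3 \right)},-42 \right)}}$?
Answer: $- \frac{1}{1596} \approx -0.00062657$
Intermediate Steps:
$O{\left(J,o \right)} = 5 J$
$E{\left(X,s \right)} = 2 s \left(-6 + X\right)$ ($E{\left(X,s \right)} = \left(-6 + X\right) 2 s = 2 s \left(-6 + X\right)$)
$\frac{1}{E{\left(O{\left(5,-3 \right)},-42 \right)}} = \frac{1}{2 \left(-42\right) \left(-6 + 5 \cdot 5\right)} = \frac{1}{2 \left(-42\right) \left(-6 + 25\right)} = \frac{1}{2 \left(-42\right) 19} = \frac{1}{-1596} = - \frac{1}{1596}$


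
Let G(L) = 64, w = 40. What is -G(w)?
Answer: -64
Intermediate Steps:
-G(w) = -1*64 = -64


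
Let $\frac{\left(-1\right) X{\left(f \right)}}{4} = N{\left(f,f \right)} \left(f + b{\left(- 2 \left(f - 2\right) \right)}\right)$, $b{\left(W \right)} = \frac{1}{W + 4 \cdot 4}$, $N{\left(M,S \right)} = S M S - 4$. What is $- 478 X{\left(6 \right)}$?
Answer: $2482732$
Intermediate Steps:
$N{\left(M,S \right)} = -4 + M S^{2}$ ($N{\left(M,S \right)} = M S S - 4 = M S^{2} - 4 = -4 + M S^{2}$)
$b{\left(W \right)} = \frac{1}{16 + W}$ ($b{\left(W \right)} = \frac{1}{W + 16} = \frac{1}{16 + W}$)
$X{\left(f \right)} = - 4 \left(-4 + f^{3}\right) \left(f + \frac{1}{20 - 2 f}\right)$ ($X{\left(f \right)} = - 4 \left(-4 + f f^{2}\right) \left(f + \frac{1}{16 - 2 \left(f - 2\right)}\right) = - 4 \left(-4 + f^{3}\right) \left(f + \frac{1}{16 - 2 \left(-2 + f\right)}\right) = - 4 \left(-4 + f^{3}\right) \left(f + \frac{1}{16 - \left(-4 + 2 f\right)}\right) = - 4 \left(-4 + f^{3}\right) \left(f + \frac{1}{20 - 2 f}\right)$)
$- 478 X{\left(6 \right)} = - 478 \left(- \frac{2 \left(-1 + 2 \cdot 6 \left(-10 + 6\right)\right) \left(-4 + 6^{3}\right)}{-10 + 6}\right) = - 478 \left(- \frac{2 \left(-1 + 2 \cdot 6 \left(-4\right)\right) \left(-4 + 216\right)}{-4}\right) = - 478 \left(\left(-2\right) \left(- \frac{1}{4}\right) \left(-1 - 48\right) 212\right) = - 478 \left(\left(-2\right) \left(- \frac{1}{4}\right) \left(-49\right) 212\right) = \left(-478\right) \left(-5194\right) = 2482732$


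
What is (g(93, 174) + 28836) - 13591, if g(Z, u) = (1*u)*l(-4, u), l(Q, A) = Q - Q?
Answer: 15245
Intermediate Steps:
l(Q, A) = 0
g(Z, u) = 0 (g(Z, u) = (1*u)*0 = u*0 = 0)
(g(93, 174) + 28836) - 13591 = (0 + 28836) - 13591 = 28836 - 13591 = 15245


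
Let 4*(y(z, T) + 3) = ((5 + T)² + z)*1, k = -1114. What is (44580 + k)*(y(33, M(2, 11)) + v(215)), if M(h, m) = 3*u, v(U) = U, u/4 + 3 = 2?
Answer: 10105845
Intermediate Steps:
u = -4 (u = -12 + 4*2 = -12 + 8 = -4)
M(h, m) = -12 (M(h, m) = 3*(-4) = -12)
y(z, T) = -3 + z/4 + (5 + T)²/4 (y(z, T) = -3 + (((5 + T)² + z)*1)/4 = -3 + ((z + (5 + T)²)*1)/4 = -3 + (z + (5 + T)²)/4 = -3 + (z/4 + (5 + T)²/4) = -3 + z/4 + (5 + T)²/4)
(44580 + k)*(y(33, M(2, 11)) + v(215)) = (44580 - 1114)*((-3 + (¼)*33 + (5 - 12)²/4) + 215) = 43466*((-3 + 33/4 + (¼)*(-7)²) + 215) = 43466*((-3 + 33/4 + (¼)*49) + 215) = 43466*((-3 + 33/4 + 49/4) + 215) = 43466*(35/2 + 215) = 43466*(465/2) = 10105845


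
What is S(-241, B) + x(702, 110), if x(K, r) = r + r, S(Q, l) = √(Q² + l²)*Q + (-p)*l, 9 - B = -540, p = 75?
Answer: -40955 - 241*√359482 ≈ -1.8545e+5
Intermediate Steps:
B = 549 (B = 9 - 1*(-540) = 9 + 540 = 549)
S(Q, l) = -75*l + Q*√(Q² + l²) (S(Q, l) = √(Q² + l²)*Q + (-1*75)*l = Q*√(Q² + l²) - 75*l = -75*l + Q*√(Q² + l²))
x(K, r) = 2*r
S(-241, B) + x(702, 110) = (-75*549 - 241*√((-241)² + 549²)) + 2*110 = (-41175 - 241*√(58081 + 301401)) + 220 = (-41175 - 241*√359482) + 220 = -40955 - 241*√359482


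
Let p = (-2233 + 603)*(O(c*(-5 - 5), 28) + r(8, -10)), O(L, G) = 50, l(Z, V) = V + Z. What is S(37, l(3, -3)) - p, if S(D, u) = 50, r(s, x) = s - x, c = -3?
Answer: 110890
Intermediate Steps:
p = -110840 (p = (-2233 + 603)*(50 + (8 - 1*(-10))) = -1630*(50 + (8 + 10)) = -1630*(50 + 18) = -1630*68 = -110840)
S(37, l(3, -3)) - p = 50 - 1*(-110840) = 50 + 110840 = 110890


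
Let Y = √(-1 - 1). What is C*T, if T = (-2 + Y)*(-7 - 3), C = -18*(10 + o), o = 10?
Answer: -7200 + 3600*I*√2 ≈ -7200.0 + 5091.2*I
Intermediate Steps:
C = -360 (C = -18*(10 + 10) = -18*20 = -360)
Y = I*√2 (Y = √(-2) = I*√2 ≈ 1.4142*I)
T = 20 - 10*I*√2 (T = (-2 + I*√2)*(-7 - 3) = (-2 + I*√2)*(-10) = 20 - 10*I*√2 ≈ 20.0 - 14.142*I)
C*T = -360*(20 - 10*I*√2) = -7200 + 3600*I*√2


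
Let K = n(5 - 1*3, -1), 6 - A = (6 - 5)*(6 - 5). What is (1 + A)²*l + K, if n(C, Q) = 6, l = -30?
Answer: -1074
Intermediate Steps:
A = 5 (A = 6 - (6 - 5)*(6 - 5) = 6 - 1 = 5)
K = 6
(1 + A)²*l + K = (1 + 5)²*(-30) + 6 = 6²*(-30) + 6 = 36*(-30) + 6 = -1080 + 6 = -1074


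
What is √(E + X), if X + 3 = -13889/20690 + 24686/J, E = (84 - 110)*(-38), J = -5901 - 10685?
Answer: √28935253275006827510/171582170 ≈ 31.350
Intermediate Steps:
J = -16586
E = 988 (E = -26*(-38) = 988)
X = -885304657/171582170 (X = -3 + (-13889/20690 + 24686/(-16586)) = -3 + (-13889*1/20690 + 24686*(-1/16586)) = -3 + (-13889/20690 - 12343/8293) = -3 - 370558147/171582170 = -885304657/171582170 ≈ -5.1597)
√(E + X) = √(988 - 885304657/171582170) = √(168637879303/171582170) = √28935253275006827510/171582170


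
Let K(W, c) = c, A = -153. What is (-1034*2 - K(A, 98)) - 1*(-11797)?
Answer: 9631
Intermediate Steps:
(-1034*2 - K(A, 98)) - 1*(-11797) = (-1034*2 - 1*98) - 1*(-11797) = (-2068 - 98) + 11797 = -2166 + 11797 = 9631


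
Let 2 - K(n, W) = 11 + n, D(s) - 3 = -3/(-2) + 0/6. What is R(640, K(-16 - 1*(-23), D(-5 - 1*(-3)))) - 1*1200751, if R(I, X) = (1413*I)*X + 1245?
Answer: -15668626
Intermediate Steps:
D(s) = 9/2 (D(s) = 3 + (-3/(-2) + 0/6) = 3 + (-3*(-½) + 0*(⅙)) = 3 + (3/2 + 0) = 3 + 3/2 = 9/2)
K(n, W) = -9 - n (K(n, W) = 2 - (11 + n) = 2 + (-11 - n) = -9 - n)
R(I, X) = 1245 + 1413*I*X (R(I, X) = 1413*I*X + 1245 = 1245 + 1413*I*X)
R(640, K(-16 - 1*(-23), D(-5 - 1*(-3)))) - 1*1200751 = (1245 + 1413*640*(-9 - (-16 - 1*(-23)))) - 1*1200751 = (1245 + 1413*640*(-9 - (-16 + 23))) - 1200751 = (1245 + 1413*640*(-9 - 1*7)) - 1200751 = (1245 + 1413*640*(-9 - 7)) - 1200751 = (1245 + 1413*640*(-16)) - 1200751 = (1245 - 14469120) - 1200751 = -14467875 - 1200751 = -15668626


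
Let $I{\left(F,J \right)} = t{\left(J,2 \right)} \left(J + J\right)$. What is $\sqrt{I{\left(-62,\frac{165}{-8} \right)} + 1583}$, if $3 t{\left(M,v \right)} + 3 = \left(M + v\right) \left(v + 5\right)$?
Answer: $\frac{3 \sqrt{24298}}{8} \approx 58.454$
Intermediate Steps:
$t{\left(M,v \right)} = -1 + \frac{\left(5 + v\right) \left(M + v\right)}{3}$ ($t{\left(M,v \right)} = -1 + \frac{\left(M + v\right) \left(v + 5\right)}{3} = -1 + \frac{\left(M + v\right) \left(5 + v\right)}{3} = -1 + \frac{\left(5 + v\right) \left(M + v\right)}{3}$)
$I{\left(F,J \right)} = 2 J \left(\frac{11}{3} + \frac{7 J}{3}\right)$ ($I{\left(F,J \right)} = \left(-1 + \frac{2^{2}}{3} + \frac{5 J}{3} + \frac{5}{3} \cdot 2 + \frac{1}{3} J 2\right) \left(J + J\right) = \left(-1 + \frac{1}{3} \cdot 4 + \frac{5 J}{3} + \frac{10}{3} + \frac{2 J}{3}\right) 2 J = \left(-1 + \frac{4}{3} + \frac{5 J}{3} + \frac{10}{3} + \frac{2 J}{3}\right) 2 J = \left(\frac{11}{3} + \frac{7 J}{3}\right) 2 J = 2 J \left(\frac{11}{3} + \frac{7 J}{3}\right)$)
$\sqrt{I{\left(-62,\frac{165}{-8} \right)} + 1583} = \sqrt{\frac{2 \frac{165}{-8} \left(11 + 7 \frac{165}{-8}\right)}{3} + 1583} = \sqrt{\frac{2 \cdot 165 \left(- \frac{1}{8}\right) \left(11 + 7 \cdot 165 \left(- \frac{1}{8}\right)\right)}{3} + 1583} = \sqrt{\frac{2}{3} \left(- \frac{165}{8}\right) \left(11 + 7 \left(- \frac{165}{8}\right)\right) + 1583} = \sqrt{\frac{2}{3} \left(- \frac{165}{8}\right) \left(11 - \frac{1155}{8}\right) + 1583} = \sqrt{\frac{2}{3} \left(- \frac{165}{8}\right) \left(- \frac{1067}{8}\right) + 1583} = \sqrt{\frac{58685}{32} + 1583} = \sqrt{\frac{109341}{32}} = \frac{3 \sqrt{24298}}{8}$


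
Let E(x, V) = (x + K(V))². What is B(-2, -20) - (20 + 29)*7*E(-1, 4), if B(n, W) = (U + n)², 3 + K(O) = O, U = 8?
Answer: 36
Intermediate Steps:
K(O) = -3 + O
B(n, W) = (8 + n)²
E(x, V) = (-3 + V + x)² (E(x, V) = (x + (-3 + V))² = (-3 + V + x)²)
B(-2, -20) - (20 + 29)*7*E(-1, 4) = (8 - 2)² - (20 + 29)*7*(-3 + 4 - 1)² = 6² - 49*7*0² = 36 - 343*0 = 36 - 1*0 = 36 + 0 = 36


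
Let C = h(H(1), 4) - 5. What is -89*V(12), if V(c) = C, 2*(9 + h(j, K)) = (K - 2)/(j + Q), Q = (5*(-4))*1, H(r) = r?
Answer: 23763/19 ≈ 1250.7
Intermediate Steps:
Q = -20 (Q = -20*1 = -20)
h(j, K) = -9 + (-2 + K)/(2*(-20 + j)) (h(j, K) = -9 + ((K - 2)/(j - 20))/2 = -9 + ((-2 + K)/(-20 + j))/2 = -9 + (-2 + K)/(2*(-20 + j)))
C = -267/19 (C = (358 + 4 - 18*1)/(2*(-20 + 1)) - 5 = (½)*(358 + 4 - 18)/(-19) - 5 = (½)*(-1/19)*344 - 5 = -172/19 - 5 = -267/19 ≈ -14.053)
V(c) = -267/19
-89*V(12) = -89*(-267/19) = 23763/19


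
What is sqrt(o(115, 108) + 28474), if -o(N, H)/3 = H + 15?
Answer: sqrt(28105) ≈ 167.65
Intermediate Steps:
o(N, H) = -45 - 3*H (o(N, H) = -3*(H + 15) = -3*(15 + H) = -45 - 3*H)
sqrt(o(115, 108) + 28474) = sqrt((-45 - 3*108) + 28474) = sqrt((-45 - 324) + 28474) = sqrt(-369 + 28474) = sqrt(28105)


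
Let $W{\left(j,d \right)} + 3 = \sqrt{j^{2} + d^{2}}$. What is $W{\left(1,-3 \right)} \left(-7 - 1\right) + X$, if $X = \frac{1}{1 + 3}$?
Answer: $\frac{97}{4} - 8 \sqrt{10} \approx -1.0482$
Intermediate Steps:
$X = \frac{1}{4} \approx 0.25$
$W{\left(j,d \right)} = -3 + \sqrt{d^{2} + j^{2}}$ ($W{\left(j,d \right)} = -3 + \sqrt{j^{2} + d^{2}} = -3 + \sqrt{d^{2} + j^{2}}$)
$W{\left(1,-3 \right)} \left(-7 - 1\right) + X = \left(-3 + \sqrt{\left(-3\right)^{2} + 1^{2}}\right) \left(-7 - 1\right) + \frac{1}{4} = \left(-3 + \sqrt{9 + 1}\right) \left(-7 - 1\right) + \frac{1}{4} = \left(-3 + \sqrt{10}\right) \left(-8\right) + \frac{1}{4} = \left(24 - 8 \sqrt{10}\right) + \frac{1}{4} = \frac{97}{4} - 8 \sqrt{10}$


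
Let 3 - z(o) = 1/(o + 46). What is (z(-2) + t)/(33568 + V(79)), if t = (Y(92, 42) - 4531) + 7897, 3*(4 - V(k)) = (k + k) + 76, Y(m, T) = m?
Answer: 152283/1473736 ≈ 0.10333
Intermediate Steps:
V(k) = -64/3 - 2*k/3 (V(k) = 4 - ((k + k) + 76)/3 = 4 - (2*k + 76)/3 = 4 - (76 + 2*k)/3 = 4 + (-76/3 - 2*k/3) = -64/3 - 2*k/3)
z(o) = 3 - 1/(46 + o) (z(o) = 3 - 1/(o + 46) = 3 - 1/(46 + o))
t = 3458 (t = (92 - 4531) + 7897 = -4439 + 7897 = 3458)
(z(-2) + t)/(33568 + V(79)) = ((137 + 3*(-2))/(46 - 2) + 3458)/(33568 + (-64/3 - ⅔*79)) = ((137 - 6)/44 + 3458)/(33568 + (-64/3 - 158/3)) = ((1/44)*131 + 3458)/(33568 - 74) = (131/44 + 3458)/33494 = (152283/44)*(1/33494) = 152283/1473736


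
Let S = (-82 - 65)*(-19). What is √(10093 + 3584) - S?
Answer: -2793 + √13677 ≈ -2676.1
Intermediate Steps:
S = 2793 (S = -147*(-19) = 2793)
√(10093 + 3584) - S = √(10093 + 3584) - 1*2793 = √13677 - 2793 = -2793 + √13677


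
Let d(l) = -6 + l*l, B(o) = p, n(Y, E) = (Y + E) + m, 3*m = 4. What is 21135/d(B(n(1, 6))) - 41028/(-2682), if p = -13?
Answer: 10561939/72861 ≈ 144.96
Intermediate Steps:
m = 4/3 (m = (1/3)*4 = 4/3 ≈ 1.3333)
n(Y, E) = 4/3 + E + Y (n(Y, E) = (Y + E) + 4/3 = (E + Y) + 4/3 = 4/3 + E + Y)
B(o) = -13
d(l) = -6 + l**2
21135/d(B(n(1, 6))) - 41028/(-2682) = 21135/(-6 + (-13)**2) - 41028/(-2682) = 21135/(-6 + 169) - 41028*(-1/2682) = 21135/163 + 6838/447 = 10561939/72861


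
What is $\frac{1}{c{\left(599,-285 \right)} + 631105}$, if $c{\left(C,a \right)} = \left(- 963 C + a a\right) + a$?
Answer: $\frac{1}{135208} \approx 7.396 \cdot 10^{-6}$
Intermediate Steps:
$c{\left(C,a \right)} = a + a^{2} - 963 C$ ($c{\left(C,a \right)} = \left(- 963 C + a^{2}\right) + a = \left(a^{2} - 963 C\right) + a = a + a^{2} - 963 C$)
$\frac{1}{c{\left(599,-285 \right)} + 631105} = \frac{1}{\left(-285 + \left(-285\right)^{2} - 576837\right) + 631105} = \frac{1}{\left(-285 + 81225 - 576837\right) + 631105} = \frac{1}{-495897 + 631105} = \frac{1}{135208}$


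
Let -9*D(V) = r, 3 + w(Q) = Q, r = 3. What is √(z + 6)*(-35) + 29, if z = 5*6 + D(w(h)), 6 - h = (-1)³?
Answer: 29 - 35*√321/3 ≈ -180.03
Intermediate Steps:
h = 7 (h = 6 - 1*(-1)³ = 6 - 1*(-1) = 6 + 1 = 7)
w(Q) = -3 + Q
D(V) = -⅓ (D(V) = -⅑*3 = -⅓)
z = 89/3 (z = 5*6 - ⅓ = 30 - ⅓ = 89/3 ≈ 29.667)
√(z + 6)*(-35) + 29 = √(89/3 + 6)*(-35) + 29 = √(107/3)*(-35) + 29 = (√321/3)*(-35) + 29 = -35*√321/3 + 29 = 29 - 35*√321/3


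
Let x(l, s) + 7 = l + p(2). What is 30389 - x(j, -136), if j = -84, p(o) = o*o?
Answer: 30476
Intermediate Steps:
p(o) = o**2
x(l, s) = -3 + l (x(l, s) = -7 + (l + 2**2) = -7 + (l + 4) = -7 + (4 + l) = -3 + l)
30389 - x(j, -136) = 30389 - (-3 - 84) = 30389 - 1*(-87) = 30389 + 87 = 30476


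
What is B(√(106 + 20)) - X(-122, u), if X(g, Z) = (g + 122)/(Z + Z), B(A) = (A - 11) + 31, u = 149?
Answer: 20 + 3*√14 ≈ 31.225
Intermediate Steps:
B(A) = 20 + A (B(A) = (-11 + A) + 31 = 20 + A)
X(g, Z) = (122 + g)/(2*Z) (X(g, Z) = (122 + g)/((2*Z)) = (122 + g)*(1/(2*Z)) = (122 + g)/(2*Z))
B(√(106 + 20)) - X(-122, u) = (20 + √(106 + 20)) - (122 - 122)/(2*149) = (20 + √126) - 0/(2*149) = (20 + 3*√14) - 1*0 = (20 + 3*√14) + 0 = 20 + 3*√14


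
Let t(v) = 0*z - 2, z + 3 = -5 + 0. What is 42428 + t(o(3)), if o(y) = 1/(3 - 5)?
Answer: 42426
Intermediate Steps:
z = -8 (z = -3 + (-5 + 0) = -3 - 5 = -8)
o(y) = -½ (o(y) = 1/(-2) = -½)
t(v) = -2 (t(v) = 0*(-8) - 2 = 0 - 2 = -2)
42428 + t(o(3)) = 42428 - 2 = 42426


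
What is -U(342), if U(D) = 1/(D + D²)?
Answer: -1/117306 ≈ -8.5247e-6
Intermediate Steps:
-U(342) = -1/(342*(1 + 342)) = -1/(342*343) = -1*1/117306 = -1/117306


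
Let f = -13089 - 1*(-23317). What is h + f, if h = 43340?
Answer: 53568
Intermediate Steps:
f = 10228 (f = -13089 + 23317 = 10228)
h + f = 43340 + 10228 = 53568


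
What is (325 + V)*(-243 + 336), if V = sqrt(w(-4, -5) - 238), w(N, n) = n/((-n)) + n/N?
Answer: 30225 + 93*I*sqrt(951)/2 ≈ 30225.0 + 1434.0*I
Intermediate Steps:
w(N, n) = -1 + n/N (w(N, n) = n*(-1/n) + n/N = -1 + n/N)
V = I*sqrt(951)/2 (V = sqrt((-5 - 1*(-4))/(-4) - 238) = sqrt(-(-5 + 4)/4 - 238) = sqrt(-1/4*(-1) - 238) = sqrt(1/4 - 238) = sqrt(-951/4) = I*sqrt(951)/2 ≈ 15.419*I)
(325 + V)*(-243 + 336) = (325 + I*sqrt(951)/2)*(-243 + 336) = (325 + I*sqrt(951)/2)*93 = 30225 + 93*I*sqrt(951)/2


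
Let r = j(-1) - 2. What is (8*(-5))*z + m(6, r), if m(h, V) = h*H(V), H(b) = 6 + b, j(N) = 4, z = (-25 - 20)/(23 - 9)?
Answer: 1236/7 ≈ 176.57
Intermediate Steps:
z = -45/14 ≈ -3.2143
r = 2 (r = 4 - 2 = 2)
m(h, V) = h*(6 + V)
(8*(-5))*z + m(6, r) = (8*(-5))*(-45/14) + 6*(6 + 2) = -40*(-45/14) + 6*8 = 900/7 + 48 = 1236/7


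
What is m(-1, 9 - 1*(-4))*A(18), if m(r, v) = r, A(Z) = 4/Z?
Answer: -2/9 ≈ -0.22222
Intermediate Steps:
m(-1, 9 - 1*(-4))*A(18) = -4/18 = -1*2/9 = -2/9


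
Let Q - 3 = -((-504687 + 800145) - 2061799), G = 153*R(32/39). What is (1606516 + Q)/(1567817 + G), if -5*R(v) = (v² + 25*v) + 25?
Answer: 712516675/330902783 ≈ 2.1533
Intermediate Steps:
R(v) = -5 - 5*v - v²/5 (R(v) = -((v² + 25*v) + 25)/5 = -(25 + v² + 25*v)/5 = -5 - 5*v - v²/5)
G = -1194233/845 (G = 153*(-5 - 160/39 - (32/39)²/5) = 153*(-5 - 160/39 - (32*(1/39))²/5) = 153*(-5 - 5*32/39 - (32/39)²/5) = 153*(-5 - 160/39 - ⅕*1024/1521) = 153*(-5 - 160/39 - 1024/7605) = 153*(-70249/7605) = -1194233/845 ≈ -1413.3)
Q = 1766344 (Q = 3 - ((-504687 + 800145) - 2061799) = 3 - (295458 - 2061799) = 3 - 1*(-1766341) = 3 + 1766341 = 1766344)
(1606516 + Q)/(1567817 + G) = (1606516 + 1766344)/(1567817 - 1194233/845) = 3372860/(1323611132/845) = 3372860*(845/1323611132) = 712516675/330902783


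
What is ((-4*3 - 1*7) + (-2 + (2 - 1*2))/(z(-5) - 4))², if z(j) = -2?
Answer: 3136/9 ≈ 348.44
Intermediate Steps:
((-4*3 - 1*7) + (-2 + (2 - 1*2))/(z(-5) - 4))² = ((-4*3 - 1*7) + (-2 + (2 - 1*2))/(-2 - 4))² = ((-12 - 7) + (-2 + (2 - 2))/(-6))² = (-19 + (-2 + 0)*(-⅙))² = (-19 - 2*(-⅙))² = (-19 + ⅓)² = (-56/3)² = 3136/9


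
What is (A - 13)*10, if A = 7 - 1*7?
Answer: -130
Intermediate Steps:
A = 0 (A = 7 - 7 = 0)
(A - 13)*10 = (0 - 13)*10 = -13*10 = -130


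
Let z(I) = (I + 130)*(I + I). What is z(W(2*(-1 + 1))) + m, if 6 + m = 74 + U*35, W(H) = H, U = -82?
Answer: -2802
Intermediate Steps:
z(I) = 2*I*(130 + I) (z(I) = (130 + I)*(2*I) = 2*I*(130 + I))
m = -2802 (m = -6 + (74 - 82*35) = -6 + (74 - 2870) = -6 - 2796 = -2802)
z(W(2*(-1 + 1))) + m = 2*(2*(-1 + 1))*(130 + 2*(-1 + 1)) - 2802 = 2*(2*0)*(130 + 2*0) - 2802 = 2*0*(130 + 0) - 2802 = 2*0*130 - 2802 = 0 - 2802 = -2802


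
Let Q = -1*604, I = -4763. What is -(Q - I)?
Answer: -4159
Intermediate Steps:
Q = -604
-(Q - I) = -(-604 - 1*(-4763)) = -(-604 + 4763) = -1*4159 = -4159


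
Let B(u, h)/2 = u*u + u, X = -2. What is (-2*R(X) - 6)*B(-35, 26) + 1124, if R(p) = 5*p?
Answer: 34444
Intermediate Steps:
B(u, h) = 2*u + 2*u² (B(u, h) = 2*(u*u + u) = 2*(u² + u) = 2*(u + u²) = 2*u + 2*u²)
(-2*R(X) - 6)*B(-35, 26) + 1124 = (-10*(-2) - 6)*(2*(-35)*(1 - 35)) + 1124 = (-2*(-10) - 6)*(2*(-35)*(-34)) + 1124 = (20 - 6)*2380 + 1124 = 14*2380 + 1124 = 33320 + 1124 = 34444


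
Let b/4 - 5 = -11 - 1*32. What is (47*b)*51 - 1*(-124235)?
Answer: -240109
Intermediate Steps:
b = -152 (b = 20 + 4*(-11 - 1*32) = 20 + 4*(-11 - 32) = 20 + 4*(-43) = 20 - 172 = -152)
(47*b)*51 - 1*(-124235) = (47*(-152))*51 - 1*(-124235) = -7144*51 + 124235 = -364344 + 124235 = -240109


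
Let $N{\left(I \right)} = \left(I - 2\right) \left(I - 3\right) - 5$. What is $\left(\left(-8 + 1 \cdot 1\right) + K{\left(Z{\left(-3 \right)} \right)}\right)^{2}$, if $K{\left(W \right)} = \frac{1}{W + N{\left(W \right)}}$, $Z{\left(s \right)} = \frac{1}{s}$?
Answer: $\frac{21025}{484} \approx 43.44$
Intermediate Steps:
$N{\left(I \right)} = -5 + \left(-3 + I\right) \left(-2 + I\right)$ ($N{\left(I \right)} = \left(-2 + I\right) \left(-3 + I\right) - 5 = \left(-3 + I\right) \left(-2 + I\right) - 5 = -5 + \left(-3 + I\right) \left(-2 + I\right)$)
$K{\left(W \right)} = \frac{1}{1 + W^{2} - 4 W}$ ($K{\left(W \right)} = \frac{1}{W + \left(1 + W^{2} - 5 W\right)} = \frac{1}{1 + W^{2} - 4 W}$)
$\left(\left(-8 + 1 \cdot 1\right) + K{\left(Z{\left(-3 \right)} \right)}\right)^{2} = \left(\left(-8 + 1 \cdot 1\right) + \frac{1}{1 + \left(\frac{1}{-3}\right)^{2} - \frac{4}{-3}}\right)^{2} = \left(\left(-8 + 1\right) + \frac{1}{1 + \left(- \frac{1}{3}\right)^{2} - - \frac{4}{3}}\right)^{2} = \left(-7 + \frac{1}{1 + \frac{1}{9} + \frac{4}{3}}\right)^{2} = \left(-7 + \frac{1}{\frac{22}{9}}\right)^{2} = \left(-7 + \frac{9}{22}\right)^{2} = \left(- \frac{145}{22}\right)^{2} = \frac{21025}{484}$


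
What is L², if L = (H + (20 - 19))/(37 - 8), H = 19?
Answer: 400/841 ≈ 0.47562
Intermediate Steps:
L = 20/29 (L = (19 + (20 - 19))/(37 - 8) = (19 + 1)/29 = 20*(1/29) = 20/29 ≈ 0.68966)
L² = (20/29)² = 400/841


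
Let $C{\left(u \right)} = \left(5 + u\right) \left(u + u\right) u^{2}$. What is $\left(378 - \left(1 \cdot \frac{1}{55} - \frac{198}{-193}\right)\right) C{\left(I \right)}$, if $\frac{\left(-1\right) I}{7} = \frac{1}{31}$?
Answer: $- \frac{13104929656}{316231465} \approx -41.441$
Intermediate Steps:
$I = - \frac{7}{31} \approx -0.22581$
$C{\left(u \right)} = 2 u^{3} \left(5 + u\right)$ ($C{\left(u \right)} = \left(5 + u\right) 2 u u^{2} = 2 u \left(5 + u\right) u^{2} = 2 u^{3} \left(5 + u\right)$)
$\left(378 - \left(1 \cdot \frac{1}{55} - \frac{198}{-193}\right)\right) C{\left(I \right)} = \left(378 - \left(1 \cdot \frac{1}{55} - \frac{198}{-193}\right)\right) 2 \left(- \frac{7}{31}\right)^{3} \left(5 - \frac{7}{31}\right) = \left(378 - \left(1 \cdot \frac{1}{55} - - \frac{198}{193}\right)\right) 2 \left(- \frac{343}{29791}\right) \frac{148}{31} = \left(378 - \left(\frac{1}{55} + \frac{198}{193}\right)\right) \left(- \frac{101528}{923521}\right) = \left(378 - \frac{11083}{10615}\right) \left(- \frac{101528}{923521}\right) = \frac{4001387}{10615} \left(- \frac{101528}{923521}\right) = - \frac{13104929656}{316231465}$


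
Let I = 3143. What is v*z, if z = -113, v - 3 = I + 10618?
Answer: -1555332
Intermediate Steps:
v = 13764 (v = 3 + (3143 + 10618) = 3 + 13761 = 13764)
v*z = 13764*(-113) = -1555332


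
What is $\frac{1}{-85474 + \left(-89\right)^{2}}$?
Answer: $- \frac{1}{77553} \approx -1.2894 \cdot 10^{-5}$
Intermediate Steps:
$\frac{1}{-85474 + \left(-89\right)^{2}} = \frac{1}{-85474 + 7921} = \frac{1}{-77553} = - \frac{1}{77553}$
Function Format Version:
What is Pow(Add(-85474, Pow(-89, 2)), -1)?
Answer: Rational(-1, 77553) ≈ -1.2894e-5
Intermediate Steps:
Pow(Add(-85474, Pow(-89, 2)), -1) = Pow(Add(-85474, 7921), -1) = Pow(-77553, -1) = Rational(-1, 77553)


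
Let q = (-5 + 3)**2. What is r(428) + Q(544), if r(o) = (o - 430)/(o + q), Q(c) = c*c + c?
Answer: 64039679/216 ≈ 2.9648e+5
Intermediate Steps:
Q(c) = c + c**2 (Q(c) = c**2 + c = c + c**2)
q = 4 (q = (-2)**2 = 4)
r(o) = (-430 + o)/(4 + o) (r(o) = (o - 430)/(o + 4) = (-430 + o)/(4 + o))
r(428) + Q(544) = (-430 + 428)/(4 + 428) + 544*(1 + 544) = -2/432 + 544*545 = (1/432)*(-2) + 296480 = -1/216 + 296480 = 64039679/216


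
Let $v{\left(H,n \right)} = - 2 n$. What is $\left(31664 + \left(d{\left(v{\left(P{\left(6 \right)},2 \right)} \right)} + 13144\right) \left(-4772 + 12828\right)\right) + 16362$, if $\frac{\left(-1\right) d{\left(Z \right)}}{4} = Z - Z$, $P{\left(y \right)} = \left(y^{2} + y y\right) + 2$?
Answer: $105936090$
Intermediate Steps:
$P{\left(y \right)} = 2 + 2 y^{2}$ ($P{\left(y \right)} = \left(y^{2} + y^{2}\right) + 2 = 2 y^{2} + 2 = 2 + 2 y^{2}$)
$d{\left(Z \right)} = 0$ ($d{\left(Z \right)} = - 4 \left(Z - Z\right) = \left(-4\right) 0 = 0$)
$\left(31664 + \left(d{\left(v{\left(P{\left(6 \right)},2 \right)} \right)} + 13144\right) \left(-4772 + 12828\right)\right) + 16362 = \left(31664 + \left(0 + 13144\right) \left(-4772 + 12828\right)\right) + 16362 = \left(31664 + 13144 \cdot 8056\right) + 16362 = \left(31664 + 105888064\right) + 16362 = 105919728 + 16362 = 105936090$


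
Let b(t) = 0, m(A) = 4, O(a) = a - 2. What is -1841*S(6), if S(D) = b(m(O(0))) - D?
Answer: 11046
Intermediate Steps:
O(a) = -2 + a
S(D) = -D (S(D) = 0 - D = -D)
-1841*S(6) = -(-1841)*6 = -1841*(-6) = 11046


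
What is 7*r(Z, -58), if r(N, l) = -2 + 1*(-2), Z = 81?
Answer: -28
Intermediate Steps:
r(N, l) = -4 (r(N, l) = -2 - 2 = -4)
7*r(Z, -58) = 7*(-4) = -28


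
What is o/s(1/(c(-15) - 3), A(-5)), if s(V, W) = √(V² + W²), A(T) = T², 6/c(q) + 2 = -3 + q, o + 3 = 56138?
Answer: 370491*√27229/27229 ≈ 2245.2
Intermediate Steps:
o = 56135 (o = -3 + 56138 = 56135)
c(q) = 6/(-5 + q) (c(q) = 6/(-2 + (-3 + q)) = 6/(-5 + q))
o/s(1/(c(-15) - 3), A(-5)) = 56135/(√((1/(6/(-5 - 15) - 3))² + ((-5)²)²)) = 56135/(√((1/(6/(-20) - 3))² + 25²)) = 56135/(√((1/(6*(-1/20) - 3))² + 625)) = 56135/(√((1/(-3/10 - 3))² + 625)) = 56135/(√((1/(-33/10))² + 625)) = 56135/(√((-10/33)² + 625)) = 56135/(√(100/1089 + 625)) = 56135/(√(680725/1089)) = 56135/((5*√27229/33)) = 56135*(33*√27229/136145) = 370491*√27229/27229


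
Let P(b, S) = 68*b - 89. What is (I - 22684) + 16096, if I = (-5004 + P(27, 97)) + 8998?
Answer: -847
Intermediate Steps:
P(b, S) = -89 + 68*b
I = 5741 (I = (-5004 + (-89 + 68*27)) + 8998 = (-5004 + (-89 + 1836)) + 8998 = (-5004 + 1747) + 8998 = -3257 + 8998 = 5741)
(I - 22684) + 16096 = (5741 - 22684) + 16096 = -16943 + 16096 = -847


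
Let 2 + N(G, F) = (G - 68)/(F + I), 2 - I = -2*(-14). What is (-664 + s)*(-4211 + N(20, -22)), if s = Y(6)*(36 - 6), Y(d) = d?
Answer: 2038608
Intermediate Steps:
I = -26 (I = 2 - (-2)*(-14) = 2 - 1*28 = 2 - 28 = -26)
N(G, F) = -2 + (-68 + G)/(-26 + F) (N(G, F) = -2 + (G - 68)/(F - 26) = -2 + (-68 + G)/(-26 + F))
s = 180 (s = 6*(36 - 6) = 6*30 = 180)
(-664 + s)*(-4211 + N(20, -22)) = (-664 + 180)*(-4211 + (-16 + 20 - 2*(-22))/(-26 - 22)) = -484*(-4211 + (-16 + 20 + 44)/(-48)) = -484*(-4211 - 1/48*48) = -484*(-4211 - 1) = -484*(-4212) = 2038608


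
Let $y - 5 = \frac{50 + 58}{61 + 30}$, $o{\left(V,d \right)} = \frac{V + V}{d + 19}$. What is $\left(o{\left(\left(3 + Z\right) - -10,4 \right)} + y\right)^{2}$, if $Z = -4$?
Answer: $\frac{212780569}{4380649} \approx 48.573$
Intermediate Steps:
$o{\left(V,d \right)} = \frac{2 V}{19 + d}$
$y = \frac{563}{91}$ ($y = 5 + \frac{50 + 58}{61 + 30} = 5 + \frac{108}{91} = \frac{563}{91} \approx 6.1868$)
$\left(o{\left(\left(3 + Z\right) - -10,4 \right)} + y\right)^{2} = \left(\frac{2 \left(\left(3 - 4\right) - -10\right)}{19 + 4} + \frac{563}{91}\right)^{2} = \left(\frac{2 \left(-1 + 10\right)}{23} + \frac{563}{91}\right)^{2} = \left(2 \cdot 9 \cdot \frac{1}{23} + \frac{563}{91}\right)^{2} = \left(\frac{18}{23} + \frac{563}{91}\right)^{2} = \left(\frac{14587}{2093}\right)^{2} = \frac{212780569}{4380649}$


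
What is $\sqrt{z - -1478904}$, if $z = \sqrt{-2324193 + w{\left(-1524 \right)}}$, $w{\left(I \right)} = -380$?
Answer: $\sqrt{1478904 + i \sqrt{2324573}} \approx 1216.1 + 0.627 i$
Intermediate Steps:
$z = i \sqrt{2324573}$ ($z = \sqrt{-2324193 - 380} = \sqrt{-2324573} = i \sqrt{2324573} \approx 1524.7 i$)
$\sqrt{z - -1478904} = \sqrt{i \sqrt{2324573} - -1478904} = \sqrt{i \sqrt{2324573} + 1478904} = \sqrt{1478904 + i \sqrt{2324573}}$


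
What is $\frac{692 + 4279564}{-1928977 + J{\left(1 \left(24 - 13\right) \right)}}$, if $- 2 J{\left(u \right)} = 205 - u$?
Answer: $- \frac{2140128}{964537} \approx -2.2188$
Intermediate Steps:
$J{\left(u \right)} = - \frac{205}{2} + \frac{u}{2}$ ($J{\left(u \right)} = - \frac{205 - u}{2} = - \frac{205}{2} + \frac{u}{2}$)
$\frac{692 + 4279564}{-1928977 + J{\left(1 \left(24 - 13\right) \right)}} = \frac{692 + 4279564}{-1928977 - \left(\frac{205}{2} - \frac{1 \left(24 - 13\right)}{2}\right)} = \frac{4280256}{-1928977 - \left(\frac{205}{2} - \frac{1 \cdot 11}{2}\right)} = \frac{4280256}{-1928977 + \left(- \frac{205}{2} + \frac{1}{2} \cdot 11\right)} = \frac{4280256}{-1928977 + \left(- \frac{205}{2} + \frac{11}{2}\right)} = \frac{4280256}{-1928977 - 97} = \frac{4280256}{-1929074} = 4280256 \left(- \frac{1}{1929074}\right) = - \frac{2140128}{964537}$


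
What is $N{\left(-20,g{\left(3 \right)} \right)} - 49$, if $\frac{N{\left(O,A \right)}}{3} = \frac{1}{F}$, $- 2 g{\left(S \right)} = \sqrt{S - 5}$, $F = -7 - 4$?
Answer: $- \frac{542}{11} \approx -49.273$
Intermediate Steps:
$F = -11$
$g{\left(S \right)} = - \frac{\sqrt{-5 + S}}{2}$ ($g{\left(S \right)} = - \frac{\sqrt{S - 5}}{2} = - \frac{\sqrt{-5 + S}}{2}$)
$N{\left(O,A \right)} = - \frac{3}{11}$ ($N{\left(O,A \right)} = \frac{3}{-11} = 3 \left(- \frac{1}{11}\right) = - \frac{3}{11}$)
$N{\left(-20,g{\left(3 \right)} \right)} - 49 = - \frac{3}{11} - 49 = - \frac{542}{11}$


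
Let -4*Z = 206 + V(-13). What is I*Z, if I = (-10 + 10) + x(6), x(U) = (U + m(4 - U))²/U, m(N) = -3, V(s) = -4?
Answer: -303/4 ≈ -75.750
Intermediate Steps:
Z = -101/2 (Z = -(206 - 4)/4 = -¼*202 = -101/2 ≈ -50.500)
x(U) = (-3 + U)²/U (x(U) = (U - 3)²/U = (-3 + U)²/U)
I = 3/2 (I = (-10 + 10) + (-3 + 6)²/6 = 0 + (⅙)*3² = 0 + (⅙)*9 = 0 + 3/2 = 3/2 ≈ 1.5000)
I*Z = (3/2)*(-101/2) = -303/4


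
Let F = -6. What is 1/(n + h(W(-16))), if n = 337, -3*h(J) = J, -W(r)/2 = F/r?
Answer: 4/1349 ≈ 0.0029652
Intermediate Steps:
W(r) = 12/r (W(r) = -(-12)/r = 12/r)
h(J) = -J/3
1/(n + h(W(-16))) = 1/(337 - 4/(-16)) = 1/(337 - 4*(-1)/16) = 1/(337 - ⅓*(-¾)) = 1/(337 + ¼) = 1/(1349/4) = 4/1349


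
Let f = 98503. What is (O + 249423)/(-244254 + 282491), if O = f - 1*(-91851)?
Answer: 439777/38237 ≈ 11.501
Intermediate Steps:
O = 190354 (O = 98503 - 1*(-91851) = 98503 + 91851 = 190354)
(O + 249423)/(-244254 + 282491) = (190354 + 249423)/(-244254 + 282491) = 439777/38237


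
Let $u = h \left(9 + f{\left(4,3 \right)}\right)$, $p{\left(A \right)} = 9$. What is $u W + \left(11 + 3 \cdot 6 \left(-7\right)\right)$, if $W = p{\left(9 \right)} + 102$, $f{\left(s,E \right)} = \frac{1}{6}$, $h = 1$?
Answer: $\frac{1805}{2} \approx 902.5$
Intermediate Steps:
$f{\left(s,E \right)} = \frac{1}{6}$
$u = \frac{55}{6}$ ($u = 1 \left(9 + \frac{1}{6}\right) = 1 \cdot \frac{55}{6} = \frac{55}{6} \approx 9.1667$)
$W = 111$ ($W = 9 + 102 = 111$)
$u W + \left(11 + 3 \cdot 6 \left(-7\right)\right) = \frac{55}{6} \cdot 111 + \left(11 + 3 \cdot 6 \left(-7\right)\right) = \frac{2035}{2} + \left(11 + 18 \left(-7\right)\right) = \frac{2035}{2} + \left(11 - 126\right) = \frac{2035}{2} - 115 = \frac{1805}{2}$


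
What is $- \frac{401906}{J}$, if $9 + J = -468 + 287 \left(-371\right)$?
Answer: $\frac{200953}{53477} \approx 3.7577$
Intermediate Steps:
$J = -106954$ ($J = -9 + \left(-468 + 287 \left(-371\right)\right) = -9 - 106945 = -106954$)
$- \frac{401906}{J} = - \frac{401906}{-106954} = \left(-401906\right) \left(- \frac{1}{106954}\right) = \frac{200953}{53477}$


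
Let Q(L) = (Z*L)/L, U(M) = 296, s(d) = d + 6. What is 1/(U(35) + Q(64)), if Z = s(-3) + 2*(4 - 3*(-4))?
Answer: 1/331 ≈ 0.0030211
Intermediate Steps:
s(d) = 6 + d
Z = 35 (Z = (6 - 3) + 2*(4 - 3*(-4)) = 3 + 2*(4 + 12) = 3 + 2*16 = 3 + 32 = 35)
Q(L) = 35 (Q(L) = (35*L)/L = 35)
1/(U(35) + Q(64)) = 1/(296 + 35) = 1/331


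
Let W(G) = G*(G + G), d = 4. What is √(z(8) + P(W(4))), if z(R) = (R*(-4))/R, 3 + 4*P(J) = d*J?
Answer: √109/2 ≈ 5.2202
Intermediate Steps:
W(G) = 2*G² (W(G) = G*(2*G) = 2*G²)
P(J) = -¾ + J (P(J) = -¾ + (4*J)/4 = -¾ + J)
z(R) = -4 (z(R) = (-4*R)/R = -4)
√(z(8) + P(W(4))) = √(-4 + (-¾ + 2*4²)) = √(-4 + (-¾ + 2*16)) = √(-4 + (-¾ + 32)) = √(-4 + 125/4) = √(109/4) = √109/2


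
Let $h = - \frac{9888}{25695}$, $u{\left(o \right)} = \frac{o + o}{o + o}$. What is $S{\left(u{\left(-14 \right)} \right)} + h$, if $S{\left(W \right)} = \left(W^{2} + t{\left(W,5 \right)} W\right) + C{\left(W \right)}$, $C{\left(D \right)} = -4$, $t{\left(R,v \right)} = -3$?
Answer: $- \frac{54686}{8565} \approx -6.3848$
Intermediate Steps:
$u{\left(o \right)} = 1$ ($u{\left(o \right)} = \frac{2 o}{2 o} = 2 o \frac{1}{2 o} = 1$)
$S{\left(W \right)} = -4 + W^{2} - 3 W$ ($S{\left(W \right)} = \left(W^{2} - 3 W\right) - 4 = -4 + W^{2} - 3 W$)
$h = - \frac{3296}{8565}$ ($h = \left(-9888\right) \frac{1}{25695} = - \frac{3296}{8565} \approx -0.38482$)
$S{\left(u{\left(-14 \right)} \right)} + h = \left(-4 + 1^{2} - 3\right) - \frac{3296}{8565} = \left(-4 + 1 - 3\right) - \frac{3296}{8565} = -6 - \frac{3296}{8565} = - \frac{54686}{8565}$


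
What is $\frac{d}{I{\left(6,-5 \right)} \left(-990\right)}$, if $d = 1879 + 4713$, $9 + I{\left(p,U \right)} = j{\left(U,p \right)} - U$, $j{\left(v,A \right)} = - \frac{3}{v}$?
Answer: $\frac{3296}{1683} \approx 1.9584$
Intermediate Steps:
$I{\left(p,U \right)} = -9 - U - \frac{3}{U}$ ($I{\left(p,U \right)} = -9 - \left(U + \frac{3}{U}\right) = -9 - U - \frac{3}{U}$)
$d = 6592$
$\frac{d}{I{\left(6,-5 \right)} \left(-990\right)} = \frac{6592}{\left(-9 - -5 - \frac{3}{-5}\right) \left(-990\right)} = \frac{6592}{\left(-9 + 5 - - \frac{3}{5}\right) \left(-990\right)} = \frac{6592}{\left(-9 + 5 + \frac{3}{5}\right) \left(-990\right)} = \frac{6592}{\left(- \frac{17}{5}\right) \left(-990\right)} = \frac{6592}{3366} = 6592 \cdot \frac{1}{3366} = \frac{3296}{1683}$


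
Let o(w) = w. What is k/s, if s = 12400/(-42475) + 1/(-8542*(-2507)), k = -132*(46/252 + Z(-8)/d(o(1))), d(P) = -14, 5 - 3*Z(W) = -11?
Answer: -72767470012/811114395 ≈ -89.713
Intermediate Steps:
Z(W) = 16/3 (Z(W) = 5/3 - 1/3*(-11) = 5/3 + 11/3 = 16/3)
k = 550/21 (k = -132*(46/252 + (16/3)/(-14)) = -132*(46*(1/252) + (16/3)*(-1/14)) = -132*(23/126 - 8/21) = -132*(-25/126) = 550/21 ≈ 26.190)
s = -10621736125/36383735006 (s = 12400*(-1/42475) - 1/8542*(-1/2507) = -496/1699 + 1/21414794 = -10621736125/36383735006 ≈ -0.29194)
k/s = 550/(21*(-10621736125/36383735006)) = (550/21)*(-36383735006/10621736125) = -72767470012/811114395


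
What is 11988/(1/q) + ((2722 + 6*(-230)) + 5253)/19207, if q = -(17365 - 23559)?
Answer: 1426190284699/19207 ≈ 7.4254e+7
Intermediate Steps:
q = 6194 (q = -1*(-6194) = 6194)
11988/(1/q) + ((2722 + 6*(-230)) + 5253)/19207 = 11988/(1/6194) + ((2722 + 6*(-230)) + 5253)/19207 = 11988/(1/6194) + ((2722 - 1380) + 5253)*(1/19207) = 11988*6194 + (1342 + 5253)*(1/19207) = 74253672 + 6595*(1/19207) = 74253672 + 6595/19207 = 1426190284699/19207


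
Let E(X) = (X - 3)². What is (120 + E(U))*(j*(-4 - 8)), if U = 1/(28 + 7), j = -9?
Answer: 17044128/1225 ≈ 13914.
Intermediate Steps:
U = 1/35 ≈ 0.028571
E(X) = (-3 + X)²
(120 + E(U))*(j*(-4 - 8)) = (120 + (-3 + 1/35)²)*(-9*(-4 - 8)) = (120 + (-104/35)²)*(-9*(-12)) = (120 + 10816/1225)*108 = (157816/1225)*108 = 17044128/1225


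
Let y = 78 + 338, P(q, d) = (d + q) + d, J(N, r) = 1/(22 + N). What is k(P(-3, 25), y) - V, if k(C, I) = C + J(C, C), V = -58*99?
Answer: 399442/69 ≈ 5789.0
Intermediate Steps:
V = -5742
P(q, d) = q + 2*d
y = 416
k(C, I) = C + 1/(22 + C)
k(P(-3, 25), y) - V = (1 + (-3 + 2*25)*(22 + (-3 + 2*25)))/(22 + (-3 + 2*25)) - 1*(-5742) = (1 + (-3 + 50)*(22 + (-3 + 50)))/(22 + (-3 + 50)) + 5742 = (1 + 47*(22 + 47))/(22 + 47) + 5742 = (1 + 47*69)/69 + 5742 = (1 + 3243)/69 + 5742 = (1/69)*3244 + 5742 = 3244/69 + 5742 = 399442/69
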